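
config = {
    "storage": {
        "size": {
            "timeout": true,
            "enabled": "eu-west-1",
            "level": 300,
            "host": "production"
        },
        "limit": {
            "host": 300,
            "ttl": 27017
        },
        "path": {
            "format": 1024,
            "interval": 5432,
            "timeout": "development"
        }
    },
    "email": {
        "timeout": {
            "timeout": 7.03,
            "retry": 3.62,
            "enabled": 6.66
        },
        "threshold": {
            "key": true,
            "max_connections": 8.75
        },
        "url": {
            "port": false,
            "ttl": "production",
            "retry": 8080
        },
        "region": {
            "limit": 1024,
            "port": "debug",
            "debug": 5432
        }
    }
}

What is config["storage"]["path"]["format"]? 1024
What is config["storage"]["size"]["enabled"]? "eu-west-1"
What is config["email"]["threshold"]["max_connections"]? 8.75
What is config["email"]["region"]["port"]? "debug"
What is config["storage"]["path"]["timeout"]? "development"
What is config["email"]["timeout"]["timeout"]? 7.03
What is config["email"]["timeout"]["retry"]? 3.62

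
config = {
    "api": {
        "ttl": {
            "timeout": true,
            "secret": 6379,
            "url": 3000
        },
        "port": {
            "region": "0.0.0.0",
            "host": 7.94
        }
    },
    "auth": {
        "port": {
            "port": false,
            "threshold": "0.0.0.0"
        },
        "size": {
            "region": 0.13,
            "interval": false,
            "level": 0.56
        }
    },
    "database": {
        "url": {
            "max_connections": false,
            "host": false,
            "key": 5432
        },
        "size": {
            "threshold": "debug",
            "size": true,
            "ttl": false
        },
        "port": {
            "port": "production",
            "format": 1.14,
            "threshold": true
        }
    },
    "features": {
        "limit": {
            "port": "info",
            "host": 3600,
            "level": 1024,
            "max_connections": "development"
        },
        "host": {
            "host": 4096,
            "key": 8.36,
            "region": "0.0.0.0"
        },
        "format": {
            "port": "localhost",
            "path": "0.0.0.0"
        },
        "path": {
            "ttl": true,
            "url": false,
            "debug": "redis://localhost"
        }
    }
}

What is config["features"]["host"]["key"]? 8.36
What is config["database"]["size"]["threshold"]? "debug"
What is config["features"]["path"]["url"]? False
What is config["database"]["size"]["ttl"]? False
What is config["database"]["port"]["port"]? "production"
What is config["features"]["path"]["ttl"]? True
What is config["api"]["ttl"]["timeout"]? True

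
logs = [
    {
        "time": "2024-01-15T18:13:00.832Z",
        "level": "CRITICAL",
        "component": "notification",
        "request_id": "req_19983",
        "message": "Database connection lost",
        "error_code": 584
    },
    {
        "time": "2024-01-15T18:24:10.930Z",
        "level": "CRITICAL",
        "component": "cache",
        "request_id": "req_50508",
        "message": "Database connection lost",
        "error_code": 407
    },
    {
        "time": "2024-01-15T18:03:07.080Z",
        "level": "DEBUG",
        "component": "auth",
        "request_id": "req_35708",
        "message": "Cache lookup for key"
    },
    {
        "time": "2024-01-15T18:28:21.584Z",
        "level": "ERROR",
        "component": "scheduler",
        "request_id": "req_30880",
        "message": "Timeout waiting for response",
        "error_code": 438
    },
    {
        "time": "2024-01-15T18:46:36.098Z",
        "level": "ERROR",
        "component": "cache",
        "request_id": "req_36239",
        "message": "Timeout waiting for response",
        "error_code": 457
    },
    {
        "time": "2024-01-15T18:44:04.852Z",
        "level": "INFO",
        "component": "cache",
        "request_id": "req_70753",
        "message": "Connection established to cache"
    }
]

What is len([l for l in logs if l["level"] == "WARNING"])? 0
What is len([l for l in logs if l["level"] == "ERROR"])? 2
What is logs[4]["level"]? "ERROR"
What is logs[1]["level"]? "CRITICAL"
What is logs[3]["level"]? "ERROR"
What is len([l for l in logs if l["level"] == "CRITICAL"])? 2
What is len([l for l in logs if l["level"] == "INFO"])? 1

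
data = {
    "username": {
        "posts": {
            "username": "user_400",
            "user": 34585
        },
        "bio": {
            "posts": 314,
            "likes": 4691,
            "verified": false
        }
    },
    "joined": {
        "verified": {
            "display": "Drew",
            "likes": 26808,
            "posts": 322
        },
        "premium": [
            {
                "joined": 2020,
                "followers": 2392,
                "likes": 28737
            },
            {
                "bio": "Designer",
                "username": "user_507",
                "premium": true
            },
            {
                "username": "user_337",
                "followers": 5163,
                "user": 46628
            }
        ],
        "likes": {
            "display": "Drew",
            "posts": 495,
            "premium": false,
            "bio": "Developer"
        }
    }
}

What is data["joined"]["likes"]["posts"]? 495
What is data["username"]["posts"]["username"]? "user_400"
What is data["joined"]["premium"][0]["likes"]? 28737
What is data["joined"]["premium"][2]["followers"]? 5163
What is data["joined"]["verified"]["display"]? "Drew"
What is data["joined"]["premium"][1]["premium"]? True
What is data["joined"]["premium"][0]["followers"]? 2392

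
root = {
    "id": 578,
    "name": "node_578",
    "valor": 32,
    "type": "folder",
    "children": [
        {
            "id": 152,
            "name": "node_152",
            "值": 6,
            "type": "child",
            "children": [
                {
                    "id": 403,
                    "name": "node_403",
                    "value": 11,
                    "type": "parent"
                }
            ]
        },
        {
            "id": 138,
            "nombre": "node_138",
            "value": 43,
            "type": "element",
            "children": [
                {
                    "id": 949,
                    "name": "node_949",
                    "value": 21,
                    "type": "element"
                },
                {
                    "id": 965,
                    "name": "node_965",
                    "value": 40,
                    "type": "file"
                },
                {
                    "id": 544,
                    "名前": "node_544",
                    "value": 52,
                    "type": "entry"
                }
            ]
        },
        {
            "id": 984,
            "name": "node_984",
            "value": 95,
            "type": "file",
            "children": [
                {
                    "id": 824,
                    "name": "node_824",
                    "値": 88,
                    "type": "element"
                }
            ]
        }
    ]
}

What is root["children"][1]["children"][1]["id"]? 965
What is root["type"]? "folder"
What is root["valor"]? 32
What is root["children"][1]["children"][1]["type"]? "file"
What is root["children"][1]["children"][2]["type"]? "entry"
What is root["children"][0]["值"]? 6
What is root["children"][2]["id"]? 984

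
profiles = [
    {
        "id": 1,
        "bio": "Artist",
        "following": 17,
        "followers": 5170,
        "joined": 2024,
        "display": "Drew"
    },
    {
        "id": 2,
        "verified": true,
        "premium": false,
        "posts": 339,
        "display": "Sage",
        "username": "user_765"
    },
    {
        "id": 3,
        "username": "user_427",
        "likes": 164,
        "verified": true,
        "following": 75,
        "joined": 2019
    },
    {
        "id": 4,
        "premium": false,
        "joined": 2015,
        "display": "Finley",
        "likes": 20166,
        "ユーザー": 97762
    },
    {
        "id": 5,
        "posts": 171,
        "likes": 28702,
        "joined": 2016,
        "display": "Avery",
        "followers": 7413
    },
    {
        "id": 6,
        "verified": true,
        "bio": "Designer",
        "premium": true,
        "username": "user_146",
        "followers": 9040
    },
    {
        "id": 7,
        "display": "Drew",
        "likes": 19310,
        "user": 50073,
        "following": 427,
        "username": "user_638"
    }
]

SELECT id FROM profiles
[1, 2, 3, 4, 5, 6, 7]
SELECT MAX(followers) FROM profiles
9040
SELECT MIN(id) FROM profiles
1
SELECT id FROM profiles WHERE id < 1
[]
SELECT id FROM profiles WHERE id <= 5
[1, 2, 3, 4, 5]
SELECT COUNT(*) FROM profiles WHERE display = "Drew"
2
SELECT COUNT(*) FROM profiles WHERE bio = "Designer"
1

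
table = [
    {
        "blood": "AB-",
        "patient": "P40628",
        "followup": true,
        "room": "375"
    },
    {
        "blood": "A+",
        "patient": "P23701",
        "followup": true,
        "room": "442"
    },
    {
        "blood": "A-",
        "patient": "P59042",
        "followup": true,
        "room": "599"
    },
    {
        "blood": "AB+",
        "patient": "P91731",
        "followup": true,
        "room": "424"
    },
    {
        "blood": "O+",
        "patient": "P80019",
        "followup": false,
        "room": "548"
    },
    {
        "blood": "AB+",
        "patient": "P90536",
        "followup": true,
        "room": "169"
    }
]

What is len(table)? 6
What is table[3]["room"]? "424"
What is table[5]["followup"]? True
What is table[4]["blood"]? "O+"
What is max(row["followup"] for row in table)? True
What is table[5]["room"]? "169"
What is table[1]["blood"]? "A+"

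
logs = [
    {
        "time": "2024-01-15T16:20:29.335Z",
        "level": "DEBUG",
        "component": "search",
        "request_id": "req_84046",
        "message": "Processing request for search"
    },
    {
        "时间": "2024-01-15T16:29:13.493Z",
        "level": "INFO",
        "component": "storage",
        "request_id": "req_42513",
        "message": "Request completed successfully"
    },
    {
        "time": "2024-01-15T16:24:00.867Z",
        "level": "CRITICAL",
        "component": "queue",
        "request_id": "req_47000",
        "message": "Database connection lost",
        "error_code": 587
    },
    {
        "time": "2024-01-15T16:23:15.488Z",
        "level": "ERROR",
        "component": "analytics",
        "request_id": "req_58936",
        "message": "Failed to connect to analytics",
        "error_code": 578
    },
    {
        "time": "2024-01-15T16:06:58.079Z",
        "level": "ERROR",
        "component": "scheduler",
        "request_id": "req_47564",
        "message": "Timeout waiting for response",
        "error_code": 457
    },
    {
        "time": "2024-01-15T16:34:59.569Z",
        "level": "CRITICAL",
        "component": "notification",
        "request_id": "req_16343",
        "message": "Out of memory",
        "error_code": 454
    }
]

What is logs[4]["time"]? "2024-01-15T16:06:58.079Z"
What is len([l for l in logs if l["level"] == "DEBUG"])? 1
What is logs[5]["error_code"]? 454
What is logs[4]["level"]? "ERROR"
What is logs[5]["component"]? "notification"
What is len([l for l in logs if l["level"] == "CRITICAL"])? 2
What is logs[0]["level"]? "DEBUG"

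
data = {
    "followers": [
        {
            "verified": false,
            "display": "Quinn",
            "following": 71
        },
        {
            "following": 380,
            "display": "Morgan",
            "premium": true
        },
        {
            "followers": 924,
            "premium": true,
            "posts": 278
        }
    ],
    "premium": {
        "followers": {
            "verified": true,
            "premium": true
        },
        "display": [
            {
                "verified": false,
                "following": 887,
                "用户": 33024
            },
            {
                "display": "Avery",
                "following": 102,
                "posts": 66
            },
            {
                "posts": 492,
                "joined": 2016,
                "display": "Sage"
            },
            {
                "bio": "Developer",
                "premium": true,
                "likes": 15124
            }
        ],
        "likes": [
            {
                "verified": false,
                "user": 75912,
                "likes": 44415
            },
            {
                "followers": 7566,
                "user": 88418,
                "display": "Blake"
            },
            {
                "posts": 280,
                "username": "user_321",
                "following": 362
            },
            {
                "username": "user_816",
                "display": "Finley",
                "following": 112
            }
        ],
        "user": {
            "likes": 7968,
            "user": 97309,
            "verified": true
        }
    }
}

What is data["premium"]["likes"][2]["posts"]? 280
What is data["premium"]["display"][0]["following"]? 887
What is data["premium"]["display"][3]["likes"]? 15124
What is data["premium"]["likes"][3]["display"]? "Finley"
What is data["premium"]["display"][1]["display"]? "Avery"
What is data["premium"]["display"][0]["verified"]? False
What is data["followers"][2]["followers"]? 924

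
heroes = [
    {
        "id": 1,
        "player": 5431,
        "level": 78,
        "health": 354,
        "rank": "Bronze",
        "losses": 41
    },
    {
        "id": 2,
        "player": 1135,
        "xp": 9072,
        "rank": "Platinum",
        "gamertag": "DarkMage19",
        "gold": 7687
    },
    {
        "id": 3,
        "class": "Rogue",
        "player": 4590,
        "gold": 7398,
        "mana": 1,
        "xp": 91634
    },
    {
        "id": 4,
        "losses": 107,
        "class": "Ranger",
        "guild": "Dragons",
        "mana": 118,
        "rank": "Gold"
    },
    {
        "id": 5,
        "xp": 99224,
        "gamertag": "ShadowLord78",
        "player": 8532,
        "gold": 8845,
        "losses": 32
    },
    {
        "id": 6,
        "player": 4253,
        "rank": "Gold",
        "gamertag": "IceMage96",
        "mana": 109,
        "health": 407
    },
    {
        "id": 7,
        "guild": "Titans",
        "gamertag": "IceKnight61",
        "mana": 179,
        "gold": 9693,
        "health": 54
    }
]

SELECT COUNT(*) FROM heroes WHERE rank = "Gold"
2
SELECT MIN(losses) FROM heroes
32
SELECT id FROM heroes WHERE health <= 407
[1, 6, 7]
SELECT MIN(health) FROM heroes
54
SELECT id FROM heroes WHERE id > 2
[3, 4, 5, 6, 7]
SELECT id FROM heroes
[1, 2, 3, 4, 5, 6, 7]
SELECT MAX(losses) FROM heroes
107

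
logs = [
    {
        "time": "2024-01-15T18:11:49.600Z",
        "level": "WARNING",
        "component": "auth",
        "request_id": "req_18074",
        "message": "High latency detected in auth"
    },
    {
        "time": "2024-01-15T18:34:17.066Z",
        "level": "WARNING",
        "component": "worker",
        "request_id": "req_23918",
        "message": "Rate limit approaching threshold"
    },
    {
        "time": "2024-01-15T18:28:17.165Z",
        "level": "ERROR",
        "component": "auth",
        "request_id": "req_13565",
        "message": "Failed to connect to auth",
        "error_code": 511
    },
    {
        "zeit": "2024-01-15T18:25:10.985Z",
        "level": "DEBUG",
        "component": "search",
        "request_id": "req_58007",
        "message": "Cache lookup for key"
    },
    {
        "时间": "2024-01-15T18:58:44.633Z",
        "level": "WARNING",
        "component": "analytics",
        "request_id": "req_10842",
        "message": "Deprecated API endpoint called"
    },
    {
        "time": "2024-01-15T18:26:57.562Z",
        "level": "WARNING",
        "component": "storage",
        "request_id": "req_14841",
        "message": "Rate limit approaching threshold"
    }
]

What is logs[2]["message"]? "Failed to connect to auth"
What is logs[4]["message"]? "Deprecated API endpoint called"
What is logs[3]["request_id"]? "req_58007"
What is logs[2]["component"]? "auth"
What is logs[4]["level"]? "WARNING"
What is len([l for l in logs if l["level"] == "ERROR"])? 1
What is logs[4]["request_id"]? "req_10842"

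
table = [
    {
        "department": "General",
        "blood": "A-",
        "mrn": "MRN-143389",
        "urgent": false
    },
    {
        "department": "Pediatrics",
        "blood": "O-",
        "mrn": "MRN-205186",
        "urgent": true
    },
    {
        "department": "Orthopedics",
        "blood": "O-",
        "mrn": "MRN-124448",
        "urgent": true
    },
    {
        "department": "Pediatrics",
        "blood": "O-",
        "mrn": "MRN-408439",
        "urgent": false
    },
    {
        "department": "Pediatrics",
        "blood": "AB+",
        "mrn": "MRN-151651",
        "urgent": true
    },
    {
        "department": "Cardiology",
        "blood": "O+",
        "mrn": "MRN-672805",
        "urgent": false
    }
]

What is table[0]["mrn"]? "MRN-143389"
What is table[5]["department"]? "Cardiology"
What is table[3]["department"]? "Pediatrics"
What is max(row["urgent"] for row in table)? True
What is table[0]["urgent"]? False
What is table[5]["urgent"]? False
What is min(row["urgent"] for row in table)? False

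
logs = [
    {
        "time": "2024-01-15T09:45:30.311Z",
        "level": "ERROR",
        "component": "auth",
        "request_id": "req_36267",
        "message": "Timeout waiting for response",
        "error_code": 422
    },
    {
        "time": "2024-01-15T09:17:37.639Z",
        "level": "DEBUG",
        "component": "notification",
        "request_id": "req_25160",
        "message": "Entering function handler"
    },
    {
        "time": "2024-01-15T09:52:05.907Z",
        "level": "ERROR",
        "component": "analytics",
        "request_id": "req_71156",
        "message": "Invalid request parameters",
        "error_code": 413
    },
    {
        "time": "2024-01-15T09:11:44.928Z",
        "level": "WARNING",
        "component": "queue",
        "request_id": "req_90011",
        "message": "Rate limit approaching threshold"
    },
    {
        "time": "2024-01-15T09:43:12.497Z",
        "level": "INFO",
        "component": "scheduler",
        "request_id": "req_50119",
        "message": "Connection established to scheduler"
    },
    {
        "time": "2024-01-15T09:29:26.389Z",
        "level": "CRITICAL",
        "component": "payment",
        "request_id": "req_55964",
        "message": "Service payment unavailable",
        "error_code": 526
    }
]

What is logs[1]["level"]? "DEBUG"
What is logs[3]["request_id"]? "req_90011"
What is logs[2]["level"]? "ERROR"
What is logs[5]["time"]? "2024-01-15T09:29:26.389Z"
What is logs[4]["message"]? "Connection established to scheduler"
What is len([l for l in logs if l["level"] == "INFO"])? 1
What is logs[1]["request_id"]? "req_25160"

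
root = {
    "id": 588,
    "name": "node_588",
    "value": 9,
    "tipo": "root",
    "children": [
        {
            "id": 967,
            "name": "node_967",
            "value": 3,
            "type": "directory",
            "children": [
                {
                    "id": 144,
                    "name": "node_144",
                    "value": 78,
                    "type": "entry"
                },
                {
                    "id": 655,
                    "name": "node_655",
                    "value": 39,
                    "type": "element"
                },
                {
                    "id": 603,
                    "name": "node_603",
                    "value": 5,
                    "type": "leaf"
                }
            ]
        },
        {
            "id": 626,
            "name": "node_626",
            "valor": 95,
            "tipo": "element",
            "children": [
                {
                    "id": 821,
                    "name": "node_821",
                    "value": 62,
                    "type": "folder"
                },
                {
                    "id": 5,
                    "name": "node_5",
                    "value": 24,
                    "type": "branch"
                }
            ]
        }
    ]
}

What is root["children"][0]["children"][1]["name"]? "node_655"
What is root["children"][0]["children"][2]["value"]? 5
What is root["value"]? 9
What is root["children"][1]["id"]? 626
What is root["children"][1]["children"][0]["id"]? 821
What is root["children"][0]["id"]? 967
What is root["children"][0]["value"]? 3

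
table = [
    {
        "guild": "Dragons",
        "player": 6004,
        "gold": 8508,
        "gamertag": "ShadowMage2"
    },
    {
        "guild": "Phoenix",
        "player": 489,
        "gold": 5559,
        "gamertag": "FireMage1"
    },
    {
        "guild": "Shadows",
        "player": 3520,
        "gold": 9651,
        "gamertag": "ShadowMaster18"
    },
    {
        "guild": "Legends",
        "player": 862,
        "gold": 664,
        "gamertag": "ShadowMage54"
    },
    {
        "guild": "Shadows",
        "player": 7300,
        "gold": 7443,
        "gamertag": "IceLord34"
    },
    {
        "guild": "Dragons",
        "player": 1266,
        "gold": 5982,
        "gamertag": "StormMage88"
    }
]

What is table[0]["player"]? 6004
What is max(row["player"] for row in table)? 7300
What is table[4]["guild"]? "Shadows"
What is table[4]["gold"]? 7443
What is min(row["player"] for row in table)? 489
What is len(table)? 6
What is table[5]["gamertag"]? "StormMage88"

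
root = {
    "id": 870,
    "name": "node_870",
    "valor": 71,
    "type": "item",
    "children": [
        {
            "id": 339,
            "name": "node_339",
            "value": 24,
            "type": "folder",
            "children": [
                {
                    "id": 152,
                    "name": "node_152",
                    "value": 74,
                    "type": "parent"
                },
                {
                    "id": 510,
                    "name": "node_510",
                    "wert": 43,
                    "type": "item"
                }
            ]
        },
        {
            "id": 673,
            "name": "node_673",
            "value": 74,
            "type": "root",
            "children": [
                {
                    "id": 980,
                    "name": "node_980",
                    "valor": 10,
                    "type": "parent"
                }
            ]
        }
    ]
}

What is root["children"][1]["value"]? 74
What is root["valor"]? 71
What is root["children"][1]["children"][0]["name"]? "node_980"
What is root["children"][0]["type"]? "folder"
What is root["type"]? "item"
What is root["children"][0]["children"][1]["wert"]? 43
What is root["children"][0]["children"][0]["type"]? "parent"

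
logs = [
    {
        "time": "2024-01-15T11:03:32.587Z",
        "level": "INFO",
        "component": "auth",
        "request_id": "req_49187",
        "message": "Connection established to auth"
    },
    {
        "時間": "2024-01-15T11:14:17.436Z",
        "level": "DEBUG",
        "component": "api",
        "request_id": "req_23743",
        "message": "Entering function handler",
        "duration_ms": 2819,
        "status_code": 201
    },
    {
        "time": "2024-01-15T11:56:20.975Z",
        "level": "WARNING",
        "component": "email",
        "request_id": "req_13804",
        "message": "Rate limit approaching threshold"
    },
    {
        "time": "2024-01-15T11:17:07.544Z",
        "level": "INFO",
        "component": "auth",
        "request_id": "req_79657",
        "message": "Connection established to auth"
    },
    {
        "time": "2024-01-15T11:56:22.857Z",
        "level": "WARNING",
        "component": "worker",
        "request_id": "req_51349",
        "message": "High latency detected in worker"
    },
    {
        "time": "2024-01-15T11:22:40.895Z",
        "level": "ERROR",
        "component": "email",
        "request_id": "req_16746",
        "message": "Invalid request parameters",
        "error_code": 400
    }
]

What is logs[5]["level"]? "ERROR"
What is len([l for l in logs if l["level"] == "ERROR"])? 1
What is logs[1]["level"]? "DEBUG"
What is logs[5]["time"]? "2024-01-15T11:22:40.895Z"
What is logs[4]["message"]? "High latency detected in worker"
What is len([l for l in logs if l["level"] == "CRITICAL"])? 0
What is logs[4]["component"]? "worker"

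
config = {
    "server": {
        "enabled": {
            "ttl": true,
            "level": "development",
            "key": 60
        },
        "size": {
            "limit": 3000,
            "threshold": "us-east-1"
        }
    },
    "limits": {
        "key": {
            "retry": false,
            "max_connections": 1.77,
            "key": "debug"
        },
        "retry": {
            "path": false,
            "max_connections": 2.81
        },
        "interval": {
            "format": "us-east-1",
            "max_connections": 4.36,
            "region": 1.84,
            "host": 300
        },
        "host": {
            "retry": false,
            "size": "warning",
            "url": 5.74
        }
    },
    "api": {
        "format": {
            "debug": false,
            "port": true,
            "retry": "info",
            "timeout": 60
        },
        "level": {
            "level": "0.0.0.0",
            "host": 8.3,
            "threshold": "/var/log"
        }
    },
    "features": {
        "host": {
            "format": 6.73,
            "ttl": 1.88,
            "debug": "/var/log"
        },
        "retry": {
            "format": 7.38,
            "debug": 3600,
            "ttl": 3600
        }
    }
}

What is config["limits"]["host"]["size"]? "warning"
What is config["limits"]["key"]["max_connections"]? 1.77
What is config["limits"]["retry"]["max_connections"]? 2.81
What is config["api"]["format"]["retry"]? "info"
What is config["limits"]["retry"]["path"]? False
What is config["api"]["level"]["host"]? 8.3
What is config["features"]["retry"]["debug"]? 3600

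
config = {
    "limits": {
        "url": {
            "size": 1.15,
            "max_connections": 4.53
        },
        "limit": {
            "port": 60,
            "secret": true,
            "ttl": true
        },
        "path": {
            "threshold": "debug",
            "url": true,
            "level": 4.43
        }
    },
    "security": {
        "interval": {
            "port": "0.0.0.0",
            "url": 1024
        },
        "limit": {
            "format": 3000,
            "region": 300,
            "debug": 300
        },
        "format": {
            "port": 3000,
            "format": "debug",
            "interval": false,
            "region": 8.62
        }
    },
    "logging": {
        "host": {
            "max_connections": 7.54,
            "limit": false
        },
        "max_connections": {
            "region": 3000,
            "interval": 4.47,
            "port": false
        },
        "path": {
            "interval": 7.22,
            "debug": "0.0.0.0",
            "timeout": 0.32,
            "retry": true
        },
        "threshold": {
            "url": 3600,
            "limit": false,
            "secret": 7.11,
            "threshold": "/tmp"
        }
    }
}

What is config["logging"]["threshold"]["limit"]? False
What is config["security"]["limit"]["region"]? 300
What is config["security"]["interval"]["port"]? "0.0.0.0"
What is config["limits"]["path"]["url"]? True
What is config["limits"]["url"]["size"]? 1.15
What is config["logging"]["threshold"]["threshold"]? "/tmp"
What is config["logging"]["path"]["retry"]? True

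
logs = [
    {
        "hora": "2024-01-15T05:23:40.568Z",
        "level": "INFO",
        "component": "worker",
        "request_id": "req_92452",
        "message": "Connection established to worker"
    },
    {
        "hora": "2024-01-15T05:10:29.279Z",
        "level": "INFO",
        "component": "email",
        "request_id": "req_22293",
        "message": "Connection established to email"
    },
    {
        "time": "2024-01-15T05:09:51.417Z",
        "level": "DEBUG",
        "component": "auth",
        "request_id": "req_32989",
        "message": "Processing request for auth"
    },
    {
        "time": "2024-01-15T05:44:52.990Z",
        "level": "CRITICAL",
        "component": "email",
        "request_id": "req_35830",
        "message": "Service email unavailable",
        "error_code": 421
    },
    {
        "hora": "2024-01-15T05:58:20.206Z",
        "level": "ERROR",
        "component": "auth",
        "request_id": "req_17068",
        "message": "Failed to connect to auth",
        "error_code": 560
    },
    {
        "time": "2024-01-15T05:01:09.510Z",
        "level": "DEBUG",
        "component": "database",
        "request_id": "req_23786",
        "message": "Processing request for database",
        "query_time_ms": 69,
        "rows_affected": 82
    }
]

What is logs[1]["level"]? "INFO"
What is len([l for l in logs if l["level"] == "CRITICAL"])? 1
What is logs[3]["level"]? "CRITICAL"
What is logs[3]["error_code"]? 421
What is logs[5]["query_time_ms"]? 69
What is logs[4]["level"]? "ERROR"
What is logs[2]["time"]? "2024-01-15T05:09:51.417Z"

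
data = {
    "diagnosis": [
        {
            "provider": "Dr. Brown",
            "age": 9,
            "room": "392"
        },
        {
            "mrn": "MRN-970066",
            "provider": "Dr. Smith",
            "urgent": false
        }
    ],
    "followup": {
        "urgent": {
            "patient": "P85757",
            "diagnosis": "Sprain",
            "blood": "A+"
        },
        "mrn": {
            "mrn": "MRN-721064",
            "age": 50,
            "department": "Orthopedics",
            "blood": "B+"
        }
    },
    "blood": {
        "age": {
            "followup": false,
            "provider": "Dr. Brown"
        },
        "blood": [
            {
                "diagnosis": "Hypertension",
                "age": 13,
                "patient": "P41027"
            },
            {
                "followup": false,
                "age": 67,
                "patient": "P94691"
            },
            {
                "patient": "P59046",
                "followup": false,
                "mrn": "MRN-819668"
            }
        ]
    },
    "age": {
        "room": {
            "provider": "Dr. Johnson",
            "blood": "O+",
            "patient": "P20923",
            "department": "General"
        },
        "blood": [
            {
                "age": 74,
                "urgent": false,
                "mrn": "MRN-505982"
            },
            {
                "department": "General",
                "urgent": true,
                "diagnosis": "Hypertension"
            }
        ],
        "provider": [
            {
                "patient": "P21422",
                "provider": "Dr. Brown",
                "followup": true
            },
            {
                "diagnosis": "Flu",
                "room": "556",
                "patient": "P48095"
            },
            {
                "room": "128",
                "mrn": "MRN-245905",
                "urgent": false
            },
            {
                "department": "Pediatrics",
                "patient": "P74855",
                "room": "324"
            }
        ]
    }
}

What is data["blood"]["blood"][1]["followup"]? False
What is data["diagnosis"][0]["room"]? "392"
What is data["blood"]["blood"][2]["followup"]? False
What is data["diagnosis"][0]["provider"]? "Dr. Brown"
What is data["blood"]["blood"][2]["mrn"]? "MRN-819668"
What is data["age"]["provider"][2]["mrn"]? "MRN-245905"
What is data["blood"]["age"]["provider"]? "Dr. Brown"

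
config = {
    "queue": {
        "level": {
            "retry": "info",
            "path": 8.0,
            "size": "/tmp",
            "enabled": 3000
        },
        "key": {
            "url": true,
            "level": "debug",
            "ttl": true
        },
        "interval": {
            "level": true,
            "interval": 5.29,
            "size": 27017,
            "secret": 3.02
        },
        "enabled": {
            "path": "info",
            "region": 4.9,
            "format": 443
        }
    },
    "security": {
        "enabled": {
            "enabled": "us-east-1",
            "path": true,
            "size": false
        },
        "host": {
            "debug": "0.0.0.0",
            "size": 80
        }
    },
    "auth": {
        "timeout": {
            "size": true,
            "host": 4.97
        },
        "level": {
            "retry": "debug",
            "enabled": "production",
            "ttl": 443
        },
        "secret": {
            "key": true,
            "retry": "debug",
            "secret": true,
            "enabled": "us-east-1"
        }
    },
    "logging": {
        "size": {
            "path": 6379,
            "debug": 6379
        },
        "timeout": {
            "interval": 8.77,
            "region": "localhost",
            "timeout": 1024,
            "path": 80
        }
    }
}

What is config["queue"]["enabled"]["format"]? 443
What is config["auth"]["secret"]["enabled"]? "us-east-1"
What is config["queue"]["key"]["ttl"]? True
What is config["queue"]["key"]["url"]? True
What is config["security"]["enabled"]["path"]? True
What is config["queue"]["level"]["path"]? 8.0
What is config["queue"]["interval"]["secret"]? 3.02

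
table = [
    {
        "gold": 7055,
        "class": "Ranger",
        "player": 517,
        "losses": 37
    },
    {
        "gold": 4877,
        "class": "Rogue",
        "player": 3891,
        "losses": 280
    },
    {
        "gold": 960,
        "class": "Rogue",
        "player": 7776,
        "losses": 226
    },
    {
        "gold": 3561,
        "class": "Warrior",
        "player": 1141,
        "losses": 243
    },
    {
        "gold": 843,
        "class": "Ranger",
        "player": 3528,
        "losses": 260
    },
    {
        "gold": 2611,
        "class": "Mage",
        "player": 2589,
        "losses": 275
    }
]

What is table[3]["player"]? 1141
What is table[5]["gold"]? 2611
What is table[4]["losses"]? 260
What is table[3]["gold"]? 3561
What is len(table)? 6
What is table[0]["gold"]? 7055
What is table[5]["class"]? "Mage"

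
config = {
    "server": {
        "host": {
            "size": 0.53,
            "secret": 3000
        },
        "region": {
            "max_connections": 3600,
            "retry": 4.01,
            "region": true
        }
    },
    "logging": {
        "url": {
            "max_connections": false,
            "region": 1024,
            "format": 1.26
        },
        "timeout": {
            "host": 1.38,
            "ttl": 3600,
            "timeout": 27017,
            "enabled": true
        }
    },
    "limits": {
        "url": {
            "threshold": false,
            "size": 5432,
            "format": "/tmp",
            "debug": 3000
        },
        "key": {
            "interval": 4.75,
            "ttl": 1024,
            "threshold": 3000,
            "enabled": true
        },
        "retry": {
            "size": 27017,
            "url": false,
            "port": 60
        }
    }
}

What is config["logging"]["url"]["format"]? 1.26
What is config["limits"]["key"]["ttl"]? 1024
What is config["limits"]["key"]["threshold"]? 3000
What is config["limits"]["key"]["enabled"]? True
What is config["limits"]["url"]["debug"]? 3000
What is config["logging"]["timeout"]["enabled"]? True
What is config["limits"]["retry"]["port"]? 60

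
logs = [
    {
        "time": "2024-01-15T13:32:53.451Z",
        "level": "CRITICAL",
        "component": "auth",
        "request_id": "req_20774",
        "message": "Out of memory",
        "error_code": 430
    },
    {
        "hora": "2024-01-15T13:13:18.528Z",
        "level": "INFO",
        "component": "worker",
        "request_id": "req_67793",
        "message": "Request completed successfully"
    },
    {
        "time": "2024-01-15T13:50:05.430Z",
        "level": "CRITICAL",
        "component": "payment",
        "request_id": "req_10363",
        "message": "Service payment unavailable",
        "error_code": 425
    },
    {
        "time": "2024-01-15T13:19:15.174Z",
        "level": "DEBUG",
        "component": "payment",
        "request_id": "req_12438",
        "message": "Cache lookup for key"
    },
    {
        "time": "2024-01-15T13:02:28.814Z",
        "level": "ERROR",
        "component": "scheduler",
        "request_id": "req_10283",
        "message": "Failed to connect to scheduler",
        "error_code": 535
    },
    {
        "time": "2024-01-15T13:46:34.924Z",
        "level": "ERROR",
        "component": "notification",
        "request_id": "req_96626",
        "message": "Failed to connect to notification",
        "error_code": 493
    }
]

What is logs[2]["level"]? "CRITICAL"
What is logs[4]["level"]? "ERROR"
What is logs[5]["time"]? "2024-01-15T13:46:34.924Z"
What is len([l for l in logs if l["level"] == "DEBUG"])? 1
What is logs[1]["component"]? "worker"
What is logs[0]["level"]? "CRITICAL"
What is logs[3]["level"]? "DEBUG"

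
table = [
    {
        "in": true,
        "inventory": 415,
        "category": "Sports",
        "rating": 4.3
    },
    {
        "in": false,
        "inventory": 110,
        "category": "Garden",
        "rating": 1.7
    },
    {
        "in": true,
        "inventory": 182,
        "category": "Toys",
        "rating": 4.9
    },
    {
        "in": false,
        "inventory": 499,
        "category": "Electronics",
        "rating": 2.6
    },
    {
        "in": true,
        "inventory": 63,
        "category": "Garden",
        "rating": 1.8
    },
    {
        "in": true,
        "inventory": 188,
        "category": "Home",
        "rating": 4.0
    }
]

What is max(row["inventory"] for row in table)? 499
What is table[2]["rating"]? 4.9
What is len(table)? 6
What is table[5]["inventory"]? 188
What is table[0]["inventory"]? 415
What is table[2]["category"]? "Toys"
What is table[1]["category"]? "Garden"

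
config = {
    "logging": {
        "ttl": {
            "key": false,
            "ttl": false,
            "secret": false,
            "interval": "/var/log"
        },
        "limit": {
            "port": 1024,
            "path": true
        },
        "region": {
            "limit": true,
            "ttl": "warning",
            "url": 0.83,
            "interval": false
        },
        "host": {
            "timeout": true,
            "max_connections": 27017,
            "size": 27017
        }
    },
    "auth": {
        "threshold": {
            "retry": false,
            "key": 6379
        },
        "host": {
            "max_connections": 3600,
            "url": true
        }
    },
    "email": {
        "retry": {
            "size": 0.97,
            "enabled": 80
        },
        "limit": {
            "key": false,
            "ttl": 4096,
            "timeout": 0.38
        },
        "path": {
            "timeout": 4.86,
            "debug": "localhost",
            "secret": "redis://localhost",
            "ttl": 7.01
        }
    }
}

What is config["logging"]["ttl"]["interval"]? "/var/log"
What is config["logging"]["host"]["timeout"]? True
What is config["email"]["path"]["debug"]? "localhost"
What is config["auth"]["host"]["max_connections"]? 3600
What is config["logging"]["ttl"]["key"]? False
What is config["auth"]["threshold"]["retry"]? False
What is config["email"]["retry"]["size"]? 0.97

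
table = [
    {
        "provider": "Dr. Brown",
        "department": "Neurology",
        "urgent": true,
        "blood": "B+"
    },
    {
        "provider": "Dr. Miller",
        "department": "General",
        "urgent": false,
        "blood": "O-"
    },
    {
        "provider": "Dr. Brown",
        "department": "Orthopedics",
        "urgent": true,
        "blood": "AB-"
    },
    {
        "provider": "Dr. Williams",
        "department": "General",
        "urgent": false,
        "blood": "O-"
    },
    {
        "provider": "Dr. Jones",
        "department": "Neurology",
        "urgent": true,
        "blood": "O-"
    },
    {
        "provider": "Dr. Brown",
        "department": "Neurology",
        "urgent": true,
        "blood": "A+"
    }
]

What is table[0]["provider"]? "Dr. Brown"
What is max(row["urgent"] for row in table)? True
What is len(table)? 6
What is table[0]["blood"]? "B+"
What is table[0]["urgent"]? True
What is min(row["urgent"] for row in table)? False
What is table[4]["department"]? "Neurology"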